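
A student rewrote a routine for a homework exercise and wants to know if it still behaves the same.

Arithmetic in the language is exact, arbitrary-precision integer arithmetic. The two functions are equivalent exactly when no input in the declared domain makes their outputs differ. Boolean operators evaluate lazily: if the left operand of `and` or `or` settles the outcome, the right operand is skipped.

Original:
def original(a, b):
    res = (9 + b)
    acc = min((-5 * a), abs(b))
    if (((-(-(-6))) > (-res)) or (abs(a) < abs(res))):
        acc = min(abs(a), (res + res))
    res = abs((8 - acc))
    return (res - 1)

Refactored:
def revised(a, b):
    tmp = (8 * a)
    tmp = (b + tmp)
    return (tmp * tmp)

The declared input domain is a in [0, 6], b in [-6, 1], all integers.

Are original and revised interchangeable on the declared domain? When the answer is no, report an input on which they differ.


Try a=0, b=-6.
original: res := 3 | acc := 0 | (((-(-(-6))) > (-res)) or (abs(a) < abs(res))): true | acc := 0 | res := 8 | result 7
revised: tmp := 0 | tmp := -6 | result 36
7 vs 36 — the two versions disagree here.
verdict: not equivalent; witness: a=0, b=-6


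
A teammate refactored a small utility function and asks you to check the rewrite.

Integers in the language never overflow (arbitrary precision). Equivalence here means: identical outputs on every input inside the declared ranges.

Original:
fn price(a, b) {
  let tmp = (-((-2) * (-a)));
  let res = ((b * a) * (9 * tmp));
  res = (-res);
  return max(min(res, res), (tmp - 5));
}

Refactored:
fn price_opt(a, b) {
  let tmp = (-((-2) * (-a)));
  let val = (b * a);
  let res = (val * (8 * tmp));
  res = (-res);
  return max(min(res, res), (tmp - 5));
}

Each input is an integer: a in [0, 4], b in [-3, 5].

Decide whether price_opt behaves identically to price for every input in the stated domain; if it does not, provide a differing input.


At a=1, b=1: price gives 18, price_opt gives 16.
verdict: not equivalent; witness: a=1, b=1


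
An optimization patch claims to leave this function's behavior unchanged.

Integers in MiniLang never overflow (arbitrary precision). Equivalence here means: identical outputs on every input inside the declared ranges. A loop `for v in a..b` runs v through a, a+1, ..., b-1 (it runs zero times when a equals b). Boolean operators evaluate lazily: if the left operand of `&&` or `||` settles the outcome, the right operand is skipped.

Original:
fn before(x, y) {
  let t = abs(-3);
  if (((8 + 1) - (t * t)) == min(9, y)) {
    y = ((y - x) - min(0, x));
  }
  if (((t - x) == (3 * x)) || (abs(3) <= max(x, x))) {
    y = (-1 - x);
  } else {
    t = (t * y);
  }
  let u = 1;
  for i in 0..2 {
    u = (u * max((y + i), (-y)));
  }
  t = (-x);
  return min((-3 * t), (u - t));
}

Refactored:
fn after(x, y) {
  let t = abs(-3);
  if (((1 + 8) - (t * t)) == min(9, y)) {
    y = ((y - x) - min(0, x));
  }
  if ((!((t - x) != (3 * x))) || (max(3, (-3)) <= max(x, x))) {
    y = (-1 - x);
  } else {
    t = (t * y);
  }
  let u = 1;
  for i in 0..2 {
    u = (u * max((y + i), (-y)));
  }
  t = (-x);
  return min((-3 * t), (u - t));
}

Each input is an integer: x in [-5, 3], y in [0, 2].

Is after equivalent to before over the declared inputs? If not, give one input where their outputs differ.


This is a faithful refactor — constant usage differs, and comparison usage differs, and min/max/abs usage differs, and boolean connective usage differs, but the computed results match everywhere.
As a probe, take x=-3, y=0: before runs t := 3 | (((8 + 1) - (t * t)) == min(9, y)): true | y := 6 | (((t - x) == (3 * x)) || (abs(3) <= max(x, x))): false | t := 18 | u := 1 | iter i=0: | u := 6 | iter i=1: | u := 42 | t := 3 | result -9; after runs t := 3 | (((1 + 8) - (t * t)) == min(9, y)): true | y := 6 | ((!((t - x) != (3 * x))) || (max(3, (-3)) <= max(x, x))): false | t := 18 | u := 1 | iter i=0: | u := 6 | iter i=1: | u := 42 | t := 3 | result -9; both end at -9.
Sweeping the whole domain (27 inputs) finds no disagreement.
verdict: equivalent


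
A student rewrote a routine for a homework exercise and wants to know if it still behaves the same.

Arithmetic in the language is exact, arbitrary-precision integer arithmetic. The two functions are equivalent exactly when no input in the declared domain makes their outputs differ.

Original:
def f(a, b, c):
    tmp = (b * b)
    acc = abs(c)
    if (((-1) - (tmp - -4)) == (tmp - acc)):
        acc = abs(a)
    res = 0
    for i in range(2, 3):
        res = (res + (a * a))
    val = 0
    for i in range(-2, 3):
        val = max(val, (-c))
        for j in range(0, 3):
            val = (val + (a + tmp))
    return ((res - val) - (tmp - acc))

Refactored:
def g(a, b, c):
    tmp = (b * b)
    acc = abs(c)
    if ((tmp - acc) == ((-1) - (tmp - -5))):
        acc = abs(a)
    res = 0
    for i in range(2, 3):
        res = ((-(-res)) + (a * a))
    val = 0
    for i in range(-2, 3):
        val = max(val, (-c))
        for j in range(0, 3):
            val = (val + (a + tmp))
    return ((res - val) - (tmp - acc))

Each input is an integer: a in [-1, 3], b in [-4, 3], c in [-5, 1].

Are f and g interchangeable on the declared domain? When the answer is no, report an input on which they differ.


There is a counterexample at a=-1, b=0, c=-5: 0 on one side, 4 on the other.
f: tmp = 0; acc = 5; (((-1) - (tmp - -4)) == (tmp - acc)) -> true; acc = 1; res = 0; [i=2]; res = 1; val = 0; [i=-2]; val = 5; [j=0]; val = 4; [j=1]; val = 3; [j=2]; val = 2; [i=-1]; val = 5; [j=0]; val = 4; [j=1]; val = 3; [j=2]; val = 2; [i=0]; val = 5; [j=0]; val = 4; [j=1]; val = 3; [j=2]; val = 2; [i=1]; val = 5; [j=0]; val = 4; [j=1]; val = 3; [j=2]; val = 2; [i=2]; val = 5; [j=0]; val = 4; [j=1]; val = 3; [j=2]; val = 2; return 0
g: tmp = 0; acc = 5; ((tmp - acc) == ((-1) - (tmp - -5))) -> false; res = 0; [i=2]; res = 1; val = 0; [i=-2]; val = 5; [j=0]; val = 4; [j=1]; val = 3; [j=2]; val = 2; [i=-1]; val = 5; [j=0]; val = 4; [j=1]; val = 3; [j=2]; val = 2; [i=0]; val = 5; [j=0]; val = 4; [j=1]; val = 3; [j=2]; val = 2; [i=1]; val = 5; [j=0]; val = 4; [j=1]; val = 3; [j=2]; val = 2; [i=2]; val = 5; [j=0]; val = 4; [j=1]; val = 3; [j=2]; val = 2; return 4
verdict: not equivalent; witness: a=-1, b=0, c=-5


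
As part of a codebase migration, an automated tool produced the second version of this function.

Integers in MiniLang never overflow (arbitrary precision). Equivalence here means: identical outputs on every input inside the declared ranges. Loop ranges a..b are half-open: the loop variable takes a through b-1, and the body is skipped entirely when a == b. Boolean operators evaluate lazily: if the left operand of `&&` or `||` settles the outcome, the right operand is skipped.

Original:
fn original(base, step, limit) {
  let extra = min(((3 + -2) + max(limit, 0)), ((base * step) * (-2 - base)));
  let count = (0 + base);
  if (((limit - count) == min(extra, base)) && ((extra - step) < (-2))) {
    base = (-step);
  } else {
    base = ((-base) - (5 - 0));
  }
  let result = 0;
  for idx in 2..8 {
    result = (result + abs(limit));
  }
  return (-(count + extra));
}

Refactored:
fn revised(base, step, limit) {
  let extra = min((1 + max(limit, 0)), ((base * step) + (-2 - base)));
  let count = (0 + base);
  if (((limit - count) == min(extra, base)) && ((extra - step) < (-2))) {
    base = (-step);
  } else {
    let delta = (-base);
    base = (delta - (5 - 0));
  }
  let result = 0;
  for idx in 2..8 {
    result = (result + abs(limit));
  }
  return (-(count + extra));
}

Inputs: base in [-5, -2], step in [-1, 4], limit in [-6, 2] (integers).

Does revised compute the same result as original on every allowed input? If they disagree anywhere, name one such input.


The rewrite breaks on base=-5, step=0, limit=-6, where the results are 5 and 4.
original: extra becomes 0; next count becomes -5; next (((limit - count) == min(extra, base)) && ((extra - step) < (-2))) evaluates to false; next base becomes 0; next result becomes 0; next at idx=2:; next result becomes 6; next at idx=3:; next result becomes 12; next at idx=4:; next result becomes 18; next at idx=5:; next result becomes 24; next at idx=6:; next result becomes 30; next at idx=7:; next result becomes 36; next final value 5
revised: extra becomes 1; next count becomes -5; next (((limit - count) == min(extra, base)) && ((extra - step) < (-2))) evaluates to false; next delta becomes 5; next base becomes 0; next result becomes 0; next at idx=2:; next result becomes 6; next at idx=3:; next result becomes 12; next at idx=4:; next result becomes 18; next at idx=5:; next result becomes 24; next at idx=6:; next result becomes 30; next at idx=7:; next result becomes 36; next final value 4
verdict: not equivalent; witness: base=-5, step=0, limit=-6


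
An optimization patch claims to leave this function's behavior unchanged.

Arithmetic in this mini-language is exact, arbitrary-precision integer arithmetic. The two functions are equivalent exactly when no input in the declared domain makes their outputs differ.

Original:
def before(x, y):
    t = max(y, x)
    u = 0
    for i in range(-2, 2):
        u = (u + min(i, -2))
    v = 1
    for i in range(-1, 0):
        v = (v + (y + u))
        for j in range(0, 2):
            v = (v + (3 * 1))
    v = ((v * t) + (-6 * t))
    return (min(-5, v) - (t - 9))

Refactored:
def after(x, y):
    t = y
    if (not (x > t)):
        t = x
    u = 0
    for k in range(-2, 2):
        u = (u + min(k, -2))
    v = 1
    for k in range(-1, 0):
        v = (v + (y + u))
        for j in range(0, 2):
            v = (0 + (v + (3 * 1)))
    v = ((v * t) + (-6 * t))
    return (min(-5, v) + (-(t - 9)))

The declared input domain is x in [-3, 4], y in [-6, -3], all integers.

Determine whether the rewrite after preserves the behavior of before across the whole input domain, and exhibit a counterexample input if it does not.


Run the pair on x=-3, y=-6.
before: t becomes -3; next u becomes 0; next at i=-2:; next u becomes -2; next at i=-1:; next u becomes -4; next at i=0:; next u becomes -6; next at i=1:; next u becomes -8; next v becomes 1; next at i=-1:; next v becomes -13; next at j=0:; next v becomes -10; next at j=1:; next v becomes -7; next v becomes 39; next final value 7
after: t becomes -6; next (not (x > t)) evaluates to false; next u becomes 0; next at k=-2:; next u becomes -2; next at k=-1:; next u becomes -4; next at k=0:; next u becomes -6; next at k=1:; next u becomes -8; next v becomes 1; next at k=-1:; next v becomes -13; next at j=0:; next v becomes -10; next at j=1:; next v becomes -7; next v becomes 78; next final value 10
7 vs 10 — the two versions disagree here.
verdict: not equivalent; witness: x=-3, y=-6


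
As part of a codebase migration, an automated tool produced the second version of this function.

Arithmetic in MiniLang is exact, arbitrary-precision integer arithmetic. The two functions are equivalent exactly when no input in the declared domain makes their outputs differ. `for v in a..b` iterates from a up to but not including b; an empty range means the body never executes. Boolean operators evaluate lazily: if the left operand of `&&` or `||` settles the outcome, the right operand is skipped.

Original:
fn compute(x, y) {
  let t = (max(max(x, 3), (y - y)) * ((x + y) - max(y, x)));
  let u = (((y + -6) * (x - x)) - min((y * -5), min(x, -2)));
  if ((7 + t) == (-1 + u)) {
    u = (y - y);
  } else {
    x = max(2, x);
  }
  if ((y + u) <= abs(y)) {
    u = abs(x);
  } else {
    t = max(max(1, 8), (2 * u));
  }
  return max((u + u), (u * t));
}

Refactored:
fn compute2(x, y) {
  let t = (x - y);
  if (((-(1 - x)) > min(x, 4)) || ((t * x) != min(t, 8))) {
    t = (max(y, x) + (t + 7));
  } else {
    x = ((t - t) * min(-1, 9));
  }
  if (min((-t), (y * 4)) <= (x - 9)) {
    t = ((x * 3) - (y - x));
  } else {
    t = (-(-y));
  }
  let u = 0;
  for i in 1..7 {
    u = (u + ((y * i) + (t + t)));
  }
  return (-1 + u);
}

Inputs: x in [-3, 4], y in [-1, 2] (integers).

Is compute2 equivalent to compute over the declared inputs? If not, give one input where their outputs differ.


Input x=-3, y=-1: 24 from compute versus -34 from compute2.
verdict: not equivalent; witness: x=-3, y=-1


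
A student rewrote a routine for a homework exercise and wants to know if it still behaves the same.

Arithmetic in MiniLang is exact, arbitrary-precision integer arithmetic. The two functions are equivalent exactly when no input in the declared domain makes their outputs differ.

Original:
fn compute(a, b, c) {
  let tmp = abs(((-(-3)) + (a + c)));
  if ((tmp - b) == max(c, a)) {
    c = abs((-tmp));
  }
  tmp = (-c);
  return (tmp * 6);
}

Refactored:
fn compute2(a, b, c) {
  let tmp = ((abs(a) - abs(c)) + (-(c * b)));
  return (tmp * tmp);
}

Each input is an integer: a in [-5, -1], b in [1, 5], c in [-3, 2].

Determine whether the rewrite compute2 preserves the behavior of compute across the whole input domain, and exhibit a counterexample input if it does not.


a=-5, b=1, c=-3 yields 18 from compute but 25 from compute2.
verdict: not equivalent; witness: a=-5, b=1, c=-3


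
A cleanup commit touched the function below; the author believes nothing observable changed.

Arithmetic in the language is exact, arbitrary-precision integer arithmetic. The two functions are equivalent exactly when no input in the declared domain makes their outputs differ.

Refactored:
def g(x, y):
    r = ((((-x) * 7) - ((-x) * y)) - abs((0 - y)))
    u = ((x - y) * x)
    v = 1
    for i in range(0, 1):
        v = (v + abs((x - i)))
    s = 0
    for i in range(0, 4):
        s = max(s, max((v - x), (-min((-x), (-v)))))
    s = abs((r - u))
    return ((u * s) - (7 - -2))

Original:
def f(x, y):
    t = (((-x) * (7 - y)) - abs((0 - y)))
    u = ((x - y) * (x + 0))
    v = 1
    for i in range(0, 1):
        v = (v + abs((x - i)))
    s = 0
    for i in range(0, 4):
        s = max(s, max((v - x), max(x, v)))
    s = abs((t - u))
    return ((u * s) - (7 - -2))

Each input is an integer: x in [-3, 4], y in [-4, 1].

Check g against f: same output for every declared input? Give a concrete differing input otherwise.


This is a faithful refactor — arithmetic usage differs, plus local variable names differ, plus constant usage differs, plus min/max/abs usage differs, but the computed results match everywhere.
One worked example (x=0, y=1) — f: t = -1; u = 0; v = 1; [i=0]; v = 1; s = 0; [i=0]; s = 1; [i=1]; s = 1; [i=2]; s = 1; [i=3]; s = 1; s = 1; return -9; g: r = -1; u = 0; v = 1; [i=0]; v = 1; s = 0; [i=0]; s = 1; [i=1]; s = 1; [i=2]; s = 1; [i=3]; s = 1; s = 1; return -9; agreement on -9.
Every one of the 48 inputs gives matching results.
verdict: equivalent


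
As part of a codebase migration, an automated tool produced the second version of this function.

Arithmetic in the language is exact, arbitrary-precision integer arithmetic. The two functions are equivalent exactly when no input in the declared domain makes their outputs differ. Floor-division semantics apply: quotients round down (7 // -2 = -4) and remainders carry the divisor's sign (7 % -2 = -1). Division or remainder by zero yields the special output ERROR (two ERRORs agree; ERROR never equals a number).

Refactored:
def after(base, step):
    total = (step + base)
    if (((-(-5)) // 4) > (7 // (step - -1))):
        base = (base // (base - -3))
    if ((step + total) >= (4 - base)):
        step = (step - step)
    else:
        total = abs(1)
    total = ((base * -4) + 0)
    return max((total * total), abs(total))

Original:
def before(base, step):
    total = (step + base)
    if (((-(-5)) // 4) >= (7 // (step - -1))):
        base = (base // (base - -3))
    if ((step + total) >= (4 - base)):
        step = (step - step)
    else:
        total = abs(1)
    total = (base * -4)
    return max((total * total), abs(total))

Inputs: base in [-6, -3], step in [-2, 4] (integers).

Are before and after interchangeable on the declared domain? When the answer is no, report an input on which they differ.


Consider the input base=-6, step=3.
before: total becomes -3; next (((-(-5)) // 4) >= (7 // (step - -1))) evaluates to true; next base becomes 2; next ((step + total) >= (4 - base)) evaluates to false; next total becomes 1; next total becomes -8; next final value 64
after: total becomes -3; next (((-(-5)) // 4) > (7 // (step - -1))) evaluates to false; next ((step + total) >= (4 - base)) evaluates to false; next total becomes 1; next total becomes 24; next final value 576
64 against 576: the behavior changed.
verdict: not equivalent; witness: base=-6, step=3


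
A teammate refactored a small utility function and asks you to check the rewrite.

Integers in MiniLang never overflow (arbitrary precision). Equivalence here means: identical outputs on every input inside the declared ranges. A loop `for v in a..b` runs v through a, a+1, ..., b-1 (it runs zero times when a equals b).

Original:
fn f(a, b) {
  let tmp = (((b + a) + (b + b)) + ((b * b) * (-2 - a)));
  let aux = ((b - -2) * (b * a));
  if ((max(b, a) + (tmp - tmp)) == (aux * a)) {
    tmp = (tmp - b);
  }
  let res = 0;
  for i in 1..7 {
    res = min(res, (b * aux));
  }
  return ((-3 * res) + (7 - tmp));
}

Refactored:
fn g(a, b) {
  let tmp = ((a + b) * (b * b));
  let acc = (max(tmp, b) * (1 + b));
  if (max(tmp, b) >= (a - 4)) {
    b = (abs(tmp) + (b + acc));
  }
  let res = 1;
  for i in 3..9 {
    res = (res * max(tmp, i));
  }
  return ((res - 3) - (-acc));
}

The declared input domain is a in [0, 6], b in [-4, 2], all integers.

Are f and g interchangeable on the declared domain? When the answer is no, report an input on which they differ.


At a=0, b=-4: f gives 47, g gives 20169.
verdict: not equivalent; witness: a=0, b=-4


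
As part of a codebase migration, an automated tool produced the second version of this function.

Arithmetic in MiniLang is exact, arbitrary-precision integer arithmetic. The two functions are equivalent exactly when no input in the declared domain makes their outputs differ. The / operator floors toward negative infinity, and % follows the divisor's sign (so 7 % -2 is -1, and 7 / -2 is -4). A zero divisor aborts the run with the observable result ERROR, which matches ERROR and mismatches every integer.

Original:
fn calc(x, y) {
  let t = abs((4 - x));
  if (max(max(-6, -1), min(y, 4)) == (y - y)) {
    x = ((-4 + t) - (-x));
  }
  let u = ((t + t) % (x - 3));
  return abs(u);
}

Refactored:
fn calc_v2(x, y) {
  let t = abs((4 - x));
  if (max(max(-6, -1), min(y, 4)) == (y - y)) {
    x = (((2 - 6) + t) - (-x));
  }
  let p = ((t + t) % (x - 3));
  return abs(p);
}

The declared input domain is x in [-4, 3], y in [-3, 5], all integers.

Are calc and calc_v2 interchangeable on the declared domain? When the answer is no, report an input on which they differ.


The two are interchangeable: constant usage differs, plus arithmetic usage differs, plus local variable names differ, and every declared input agrees.
Spot check at x=2, y=2 — calc: t=2, then (max(max(-6, -1), min(y, 4)) == (y - y)) is false, then u=0, then returns 0. calc_v2: t=2, then (max(max(-6, -1), min(y, 4)) == (y - y)) is false, then p=0, then returns 0. Both give 0.
An exhaustive pass over the 72 declared inputs shows identical outputs.
verdict: equivalent


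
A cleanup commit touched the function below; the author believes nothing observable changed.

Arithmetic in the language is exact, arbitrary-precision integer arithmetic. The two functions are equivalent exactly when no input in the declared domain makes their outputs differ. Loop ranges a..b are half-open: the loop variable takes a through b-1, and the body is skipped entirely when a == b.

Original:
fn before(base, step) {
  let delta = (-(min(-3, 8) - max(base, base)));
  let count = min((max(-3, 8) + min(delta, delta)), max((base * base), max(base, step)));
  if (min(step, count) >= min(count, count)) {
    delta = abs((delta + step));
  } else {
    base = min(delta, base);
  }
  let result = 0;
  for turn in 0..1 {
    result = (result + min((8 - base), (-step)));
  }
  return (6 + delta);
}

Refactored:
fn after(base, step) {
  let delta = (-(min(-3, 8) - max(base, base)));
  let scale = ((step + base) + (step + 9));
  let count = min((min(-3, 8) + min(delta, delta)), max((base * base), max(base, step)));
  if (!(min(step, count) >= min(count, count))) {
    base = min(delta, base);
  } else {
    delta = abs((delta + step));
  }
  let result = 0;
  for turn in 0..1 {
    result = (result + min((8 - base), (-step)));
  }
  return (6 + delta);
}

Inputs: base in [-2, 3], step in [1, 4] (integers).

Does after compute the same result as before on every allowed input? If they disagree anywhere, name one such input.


At base=-2, step=1: before gives 7, after gives 8.
verdict: not equivalent; witness: base=-2, step=1


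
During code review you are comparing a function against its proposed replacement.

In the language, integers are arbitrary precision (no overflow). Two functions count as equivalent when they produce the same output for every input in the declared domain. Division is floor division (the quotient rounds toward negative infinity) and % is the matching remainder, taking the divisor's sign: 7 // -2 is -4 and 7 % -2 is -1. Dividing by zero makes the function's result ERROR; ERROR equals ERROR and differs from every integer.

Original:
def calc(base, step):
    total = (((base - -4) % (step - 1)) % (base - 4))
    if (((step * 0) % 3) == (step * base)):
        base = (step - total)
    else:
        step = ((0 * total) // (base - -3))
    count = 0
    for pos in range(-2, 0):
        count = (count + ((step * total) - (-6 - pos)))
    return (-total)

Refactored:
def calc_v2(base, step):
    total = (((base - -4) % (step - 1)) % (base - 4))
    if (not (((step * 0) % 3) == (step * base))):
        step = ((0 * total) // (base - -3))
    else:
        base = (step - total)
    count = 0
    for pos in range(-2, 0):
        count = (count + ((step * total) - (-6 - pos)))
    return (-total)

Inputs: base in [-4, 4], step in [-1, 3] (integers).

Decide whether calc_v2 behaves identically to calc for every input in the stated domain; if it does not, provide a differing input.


Although boolean connective usage differs, 45/45 inputs agree.
verdict: equivalent


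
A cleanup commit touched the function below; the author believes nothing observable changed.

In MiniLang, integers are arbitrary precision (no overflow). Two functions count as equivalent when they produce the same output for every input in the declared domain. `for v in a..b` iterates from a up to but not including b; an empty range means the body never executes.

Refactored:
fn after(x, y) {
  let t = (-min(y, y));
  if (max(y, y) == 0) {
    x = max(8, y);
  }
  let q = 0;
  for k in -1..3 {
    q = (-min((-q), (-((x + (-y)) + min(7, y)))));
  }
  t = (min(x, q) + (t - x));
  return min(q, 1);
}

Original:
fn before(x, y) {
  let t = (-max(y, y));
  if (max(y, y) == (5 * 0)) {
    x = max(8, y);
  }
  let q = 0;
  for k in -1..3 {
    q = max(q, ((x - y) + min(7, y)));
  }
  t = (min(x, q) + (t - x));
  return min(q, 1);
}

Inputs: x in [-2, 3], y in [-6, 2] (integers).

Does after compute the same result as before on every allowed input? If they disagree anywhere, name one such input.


Equivalent. The suspicious edit (`max(y, y)` became `min(y, y)`) never changes the result for any input inside the declared domain.
An exhaustive pass over the 54 declared inputs shows identical outputs.
One worked example (x=-2, y=1) — before: t becomes -1; next (max(y, y) == (5 * 0)) evaluates to false; next q becomes 0; next at k=-1:; next q becomes 0; next at k=0:; next q becomes 0; next at k=1:; next q becomes 0; next at k=2:; next q becomes 0; next t becomes -1; next final value 0; after: t becomes -1; next (max(y, y) == 0) evaluates to false; next q becomes 0; next at k=-1:; next q becomes 0; next at k=0:; next q becomes 0; next at k=1:; next q becomes 0; next at k=2:; next q becomes 0; next t becomes -1; next final value 0; agreement on 0.
verdict: equivalent


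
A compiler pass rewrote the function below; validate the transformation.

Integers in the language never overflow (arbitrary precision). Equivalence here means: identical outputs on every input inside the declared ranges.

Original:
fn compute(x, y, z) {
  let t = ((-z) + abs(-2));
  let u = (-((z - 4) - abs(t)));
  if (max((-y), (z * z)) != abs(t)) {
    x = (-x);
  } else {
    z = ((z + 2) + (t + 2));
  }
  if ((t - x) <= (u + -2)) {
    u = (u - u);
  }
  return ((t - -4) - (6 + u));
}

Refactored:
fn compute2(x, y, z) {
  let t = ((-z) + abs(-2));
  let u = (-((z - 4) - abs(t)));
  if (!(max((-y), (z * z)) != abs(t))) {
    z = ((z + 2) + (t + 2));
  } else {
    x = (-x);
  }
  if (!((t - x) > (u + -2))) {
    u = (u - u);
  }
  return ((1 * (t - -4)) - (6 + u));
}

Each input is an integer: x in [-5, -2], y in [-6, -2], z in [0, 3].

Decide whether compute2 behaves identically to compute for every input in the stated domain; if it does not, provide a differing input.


Side by side, the visible changes include: constant usage differs; boolean connective usage differs; arithmetic usage differs; comparison usage differs.
Tracing x=-2, y=-2, z=1: compute: t becomes 1; next u becomes 4; next (max((-y), (z * z)) != abs(t)) evaluates to true; next x becomes 2; next ((t - x) <= (u + -2)) evaluates to true; next u becomes 0; next final value -1 | compute2: t becomes 1; next u becomes 4; next (!(max((-y), (z * z)) != abs(t))) evaluates to false; next x becomes 2; next (!((t - x) > (u + -2))) evaluates to true; next u becomes 0; next final value -1 — matching result -1.
Every one of the 80 inputs gives matching results.
verdict: equivalent


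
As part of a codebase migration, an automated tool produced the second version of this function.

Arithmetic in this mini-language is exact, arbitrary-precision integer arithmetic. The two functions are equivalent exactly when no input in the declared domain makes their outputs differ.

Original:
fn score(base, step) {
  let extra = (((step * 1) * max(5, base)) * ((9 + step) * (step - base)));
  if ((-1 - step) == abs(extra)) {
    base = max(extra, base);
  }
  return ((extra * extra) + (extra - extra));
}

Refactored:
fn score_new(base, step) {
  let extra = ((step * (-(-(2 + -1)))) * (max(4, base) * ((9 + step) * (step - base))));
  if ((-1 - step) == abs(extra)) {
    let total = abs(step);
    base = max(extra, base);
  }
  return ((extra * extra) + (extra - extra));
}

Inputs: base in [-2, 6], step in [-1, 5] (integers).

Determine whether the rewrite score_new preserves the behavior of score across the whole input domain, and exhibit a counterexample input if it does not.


Run the pair on base=-2, step=-1.
score: extra := -40 | ((-1 - step) == abs(extra)): false | result 1600
score_new: extra := -32 | ((-1 - step) == abs(extra)): false | result 1024
1600 vs 1024 — the two versions disagree here.
verdict: not equivalent; witness: base=-2, step=-1


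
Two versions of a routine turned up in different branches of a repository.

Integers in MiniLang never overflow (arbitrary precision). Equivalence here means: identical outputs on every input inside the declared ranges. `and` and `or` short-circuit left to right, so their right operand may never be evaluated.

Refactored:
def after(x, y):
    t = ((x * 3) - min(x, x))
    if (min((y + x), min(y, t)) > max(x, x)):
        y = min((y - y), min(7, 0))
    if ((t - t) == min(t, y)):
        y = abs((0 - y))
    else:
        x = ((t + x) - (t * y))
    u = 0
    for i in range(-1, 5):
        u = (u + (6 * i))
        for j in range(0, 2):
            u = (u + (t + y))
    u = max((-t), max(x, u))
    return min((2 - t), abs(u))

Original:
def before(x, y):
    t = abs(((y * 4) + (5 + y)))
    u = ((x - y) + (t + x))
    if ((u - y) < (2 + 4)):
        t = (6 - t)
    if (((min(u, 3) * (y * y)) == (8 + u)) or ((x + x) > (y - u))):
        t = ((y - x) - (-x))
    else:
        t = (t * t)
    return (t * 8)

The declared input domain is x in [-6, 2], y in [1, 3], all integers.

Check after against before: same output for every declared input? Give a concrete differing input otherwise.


Evaluate both at x=-6, y=1.
before: t becomes 10; next u becomes -3; next ((u - y) < (2 + 4)) evaluates to true; next t becomes -4; next (((min(u, 3) * (y * y)) == (8 + u)) or ((x + x) > (y - u))) evaluates to false; next t becomes 16; next final value 128
after: t becomes -12; next (min((y + x), min(y, t)) > max(x, x)) evaluates to false; next ((t - t) == min(t, y)) evaluates to false; next x becomes -6; next u becomes 0; next at i=-1:; next u becomes -6; next at j=0:; next u becomes -17; next at j=1:; next u becomes -28; next at i=0:; next u becomes -28; next at j=0:; next u becomes -39; next at j=1:; next u becomes -50; next at i=1:; next u becomes -44; next at j=0:; next u becomes -55; next at j=1:; next u becomes -66; next at i=2:; next u becomes -54; next at j=0:; next u becomes -65; next at j=1:; next u becomes -76; next at i=3:; next u becomes -58; next at j=0:; next u becomes -69; next at j=1:; next u becomes -80; next at i=4:; next u becomes -56; next at j=0:; next u becomes -67; next at j=1:; next u becomes -78; next u becomes 12; next final value 12
128 against 12: the behavior changed.
verdict: not equivalent; witness: x=-6, y=1


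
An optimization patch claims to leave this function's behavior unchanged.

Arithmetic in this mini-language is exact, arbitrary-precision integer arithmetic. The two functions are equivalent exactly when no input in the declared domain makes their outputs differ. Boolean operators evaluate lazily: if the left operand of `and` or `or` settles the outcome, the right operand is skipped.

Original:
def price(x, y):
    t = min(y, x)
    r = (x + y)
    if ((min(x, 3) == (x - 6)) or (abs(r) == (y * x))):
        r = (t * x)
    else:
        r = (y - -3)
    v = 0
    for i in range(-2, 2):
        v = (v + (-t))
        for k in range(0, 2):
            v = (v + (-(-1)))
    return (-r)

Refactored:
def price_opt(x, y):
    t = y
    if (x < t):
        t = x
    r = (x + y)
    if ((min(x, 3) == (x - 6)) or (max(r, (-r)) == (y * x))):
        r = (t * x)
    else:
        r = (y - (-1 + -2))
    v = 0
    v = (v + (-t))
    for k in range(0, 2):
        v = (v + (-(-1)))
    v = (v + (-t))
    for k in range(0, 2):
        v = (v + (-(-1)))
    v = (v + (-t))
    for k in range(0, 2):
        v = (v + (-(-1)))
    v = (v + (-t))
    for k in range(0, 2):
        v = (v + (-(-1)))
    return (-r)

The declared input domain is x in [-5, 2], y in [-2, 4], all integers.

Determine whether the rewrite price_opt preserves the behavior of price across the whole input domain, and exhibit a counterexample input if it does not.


Comparing the listings, the differences include: constant usage differs; also arithmetic usage differs; also comparison usage differs; also min/max/abs usage differs; also branching structure differs; also local variable names differ; also loop structure differs; also statement counts differ.
As a probe, take x=-4, y=1: price runs t=-4, then r=-3, then ((min(x, 3) == (x - 6)) or (abs(r) == (y * x))) is false, then r=4, then v=0, then (i=-2), then v=4, then (k=0), then v=5, then (k=1), then v=6, then (i=-1), then v=10, then (k=0), then v=11, then (k=1), then v=12, then (i=0), then v=16, then (k=0), then v=17, then (k=1), then v=18, then (i=1), then v=22, then (k=0), then v=23, then (k=1), then v=24, then returns -4; price_opt runs t=1, then (x < t) is true, then t=-4, then r=-3, then ((min(x, 3) == (x - 6)) or (max(r, (-r)) == (y * x))) is false, then r=4, then v=0, then v=4, then (k=0), then v=5, then (k=1), then v=6, then v=10, then (k=0), then v=11, then (k=1), then v=12, then v=16, then (k=0), then v=17, then (k=1), then v=18, then v=22, then (k=0), then v=23, then (k=1), then v=24, then returns -4; both end at -4.
Across all 56 domain points the two functions coincide.
verdict: equivalent


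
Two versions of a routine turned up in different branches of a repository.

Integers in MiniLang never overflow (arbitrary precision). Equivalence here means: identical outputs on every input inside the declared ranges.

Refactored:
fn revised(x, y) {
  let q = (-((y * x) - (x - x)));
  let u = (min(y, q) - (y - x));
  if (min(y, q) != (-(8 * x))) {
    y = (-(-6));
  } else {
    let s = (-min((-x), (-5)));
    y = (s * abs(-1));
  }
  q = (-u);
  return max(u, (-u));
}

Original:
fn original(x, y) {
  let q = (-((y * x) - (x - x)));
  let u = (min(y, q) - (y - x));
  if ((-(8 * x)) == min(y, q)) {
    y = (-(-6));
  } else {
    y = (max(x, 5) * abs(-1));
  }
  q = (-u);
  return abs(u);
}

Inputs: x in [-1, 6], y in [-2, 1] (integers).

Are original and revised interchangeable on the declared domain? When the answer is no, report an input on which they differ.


The suspicious-looking change has no observable effect anywhere in the declared ranges.
Tracing x=4, y=-1: original: q becomes 4; next u becomes 4; next ((-(8 * x)) == min(y, q)) evaluates to false; next y becomes 5; next q becomes -4; next final value 4 | revised: q becomes 4; next u becomes 4; next (min(y, q) != (-(8 * x))) evaluates to true; next y becomes 6; next q becomes -4; next final value 4 — matching result 4.
Checked all 32 inputs in the declared domain: the outputs agree on every one.
verdict: equivalent


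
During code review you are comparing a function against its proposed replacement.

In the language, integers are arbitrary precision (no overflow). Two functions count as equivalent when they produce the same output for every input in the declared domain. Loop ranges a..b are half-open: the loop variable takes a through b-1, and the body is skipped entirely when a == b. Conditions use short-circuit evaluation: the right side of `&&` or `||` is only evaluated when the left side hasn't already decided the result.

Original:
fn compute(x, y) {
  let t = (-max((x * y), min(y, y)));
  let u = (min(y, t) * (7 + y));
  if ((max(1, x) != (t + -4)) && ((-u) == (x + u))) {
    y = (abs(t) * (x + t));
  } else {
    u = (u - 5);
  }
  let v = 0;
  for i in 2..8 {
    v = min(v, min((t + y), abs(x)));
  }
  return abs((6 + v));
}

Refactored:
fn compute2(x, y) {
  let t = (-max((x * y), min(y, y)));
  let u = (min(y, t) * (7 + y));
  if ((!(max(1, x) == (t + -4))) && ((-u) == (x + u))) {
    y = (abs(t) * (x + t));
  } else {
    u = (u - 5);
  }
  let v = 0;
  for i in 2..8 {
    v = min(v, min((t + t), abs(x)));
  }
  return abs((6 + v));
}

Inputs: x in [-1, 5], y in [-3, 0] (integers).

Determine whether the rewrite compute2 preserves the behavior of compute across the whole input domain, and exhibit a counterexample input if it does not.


On input x=0, y=-3, compute returns 3 while compute2 returns 6.
verdict: not equivalent; witness: x=0, y=-3


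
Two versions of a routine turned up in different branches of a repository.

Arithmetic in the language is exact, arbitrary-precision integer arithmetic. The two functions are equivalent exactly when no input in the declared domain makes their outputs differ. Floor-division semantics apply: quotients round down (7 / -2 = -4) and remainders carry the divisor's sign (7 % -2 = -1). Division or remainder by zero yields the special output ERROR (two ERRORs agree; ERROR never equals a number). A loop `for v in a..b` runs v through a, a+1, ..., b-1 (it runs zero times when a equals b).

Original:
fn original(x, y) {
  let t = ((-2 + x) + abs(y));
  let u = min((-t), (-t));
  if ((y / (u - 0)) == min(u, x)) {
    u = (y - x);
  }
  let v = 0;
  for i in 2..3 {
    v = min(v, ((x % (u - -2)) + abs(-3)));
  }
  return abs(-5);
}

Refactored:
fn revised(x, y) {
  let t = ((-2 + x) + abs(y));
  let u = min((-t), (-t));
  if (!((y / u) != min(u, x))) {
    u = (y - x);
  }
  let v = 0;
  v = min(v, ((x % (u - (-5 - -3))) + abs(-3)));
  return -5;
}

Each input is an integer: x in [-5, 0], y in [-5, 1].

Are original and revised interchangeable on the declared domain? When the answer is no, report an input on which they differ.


These are not equivalent — on x=-5, y=-5 the outputs split (5 vs -5).
original: t=-2, then u=2, then ((y / (u - 0)) == min(u, x)) is false, then v=0, then (i=2), then v=0, then returns 5
revised: t=-2, then u=2, then (!((y / u) != min(u, x))) is false, then v=0, then v=0, then returns -5
verdict: not equivalent; witness: x=-5, y=-5


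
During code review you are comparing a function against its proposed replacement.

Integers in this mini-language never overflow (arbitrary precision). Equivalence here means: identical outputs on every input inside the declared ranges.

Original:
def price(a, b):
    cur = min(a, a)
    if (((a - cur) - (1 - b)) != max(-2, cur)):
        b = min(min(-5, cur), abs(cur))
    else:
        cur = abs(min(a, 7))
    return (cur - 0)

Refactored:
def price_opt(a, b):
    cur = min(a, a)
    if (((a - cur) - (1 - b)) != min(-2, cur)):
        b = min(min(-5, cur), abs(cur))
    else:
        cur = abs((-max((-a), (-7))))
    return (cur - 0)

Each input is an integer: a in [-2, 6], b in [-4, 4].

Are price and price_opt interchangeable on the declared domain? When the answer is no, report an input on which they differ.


Consider the input a=-1, b=-1.
price: cur := -1 | (((a - cur) - (1 - b)) != max(-2, cur)): true | b := -5 | result -1
price_opt: cur := -1 | (((a - cur) - (1 - b)) != min(-2, cur)): false | cur := 1 | result 1
-1 != 1, so the rewrite changes behavior.
verdict: not equivalent; witness: a=-1, b=-1


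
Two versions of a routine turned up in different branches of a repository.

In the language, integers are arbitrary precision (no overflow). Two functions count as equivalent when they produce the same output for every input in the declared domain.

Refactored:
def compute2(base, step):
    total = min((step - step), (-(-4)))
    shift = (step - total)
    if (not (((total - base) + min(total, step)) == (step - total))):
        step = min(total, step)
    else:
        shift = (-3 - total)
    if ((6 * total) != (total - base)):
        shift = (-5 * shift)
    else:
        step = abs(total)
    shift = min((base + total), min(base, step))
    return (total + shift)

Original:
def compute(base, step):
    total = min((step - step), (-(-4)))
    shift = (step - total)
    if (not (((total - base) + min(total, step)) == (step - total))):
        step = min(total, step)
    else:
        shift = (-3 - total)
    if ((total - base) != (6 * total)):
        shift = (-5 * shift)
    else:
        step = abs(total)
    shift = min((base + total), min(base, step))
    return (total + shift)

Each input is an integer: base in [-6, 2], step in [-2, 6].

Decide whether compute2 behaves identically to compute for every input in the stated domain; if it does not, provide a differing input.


Equivalent — the differences include same computation, different form, yet no declared input distinguishes the two.
Tracing base=-3, step=1: compute: total = 0; shift = 1; (not (((total - base) + min(total, step)) == (step - total))) -> true; step = 0; ((total - base) != (6 * total)) -> true; shift = -5; shift = -3; return -3 | compute2: total = 0; shift = 1; (not (((total - base) + min(total, step)) == (step - total))) -> true; step = 0; ((6 * total) != (total - base)) -> true; shift = -5; shift = -3; return -3 — matching result -3.
Every one of the 81 inputs gives matching results.
verdict: equivalent


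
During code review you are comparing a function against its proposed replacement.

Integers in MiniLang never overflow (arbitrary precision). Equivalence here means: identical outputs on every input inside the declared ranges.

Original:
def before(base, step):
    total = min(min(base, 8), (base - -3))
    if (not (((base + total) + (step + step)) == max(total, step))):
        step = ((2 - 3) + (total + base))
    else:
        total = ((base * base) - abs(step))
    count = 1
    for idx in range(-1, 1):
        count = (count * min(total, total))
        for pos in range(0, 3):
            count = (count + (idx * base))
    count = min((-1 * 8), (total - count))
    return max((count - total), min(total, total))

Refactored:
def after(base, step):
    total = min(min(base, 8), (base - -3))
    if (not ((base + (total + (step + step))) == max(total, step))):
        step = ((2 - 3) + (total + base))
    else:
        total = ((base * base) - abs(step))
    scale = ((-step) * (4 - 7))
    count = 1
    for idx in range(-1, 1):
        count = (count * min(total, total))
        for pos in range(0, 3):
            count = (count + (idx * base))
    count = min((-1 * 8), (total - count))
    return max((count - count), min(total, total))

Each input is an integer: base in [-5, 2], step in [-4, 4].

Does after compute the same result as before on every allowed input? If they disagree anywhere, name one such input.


Run the pair on base=-5, step=-4.
before: total = -5; (not (((base + total) + (step + step)) == max(total, step))) -> true; step = -11; count = 1; [idx=-1]; count = -5; [pos=0]; count = 0; [pos=1]; count = 5; [pos=2]; count = 10; [idx=0]; count = -50; [pos=0]; count = -50; [pos=1]; count = -50; [pos=2]; count = -50; count = -8; return -3
after: total = -5; (not ((base + (total + (step + step))) == max(total, step))) -> true; step = -11; scale = -33; count = 1; [idx=-1]; count = -5; [pos=0]; count = 0; [pos=1]; count = 5; [pos=2]; count = 10; [idx=0]; count = -50; [pos=0]; count = -50; [pos=1]; count = -50; [pos=2]; count = -50; count = -8; return 0
-3 against 0: the behavior changed.
verdict: not equivalent; witness: base=-5, step=-4
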